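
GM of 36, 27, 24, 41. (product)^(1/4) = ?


Product = 36 × 27 × 24 × 41 = 956448
GM = 956448^(1/4) = 31.2727

GM = 31.2727


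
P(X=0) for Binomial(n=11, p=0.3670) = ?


C(11,0) = 1
p^0 = 1.000000
(1-p)^11 = 0.006538
P = 1 * 1.000000 * 0.006538 = 0.0065

P(X=0) = 0.0065


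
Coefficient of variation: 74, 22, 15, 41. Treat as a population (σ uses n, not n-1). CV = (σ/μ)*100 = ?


Mean = 38.0000
SD = 22.8583
CV = (22.8583/38.0000)*100 = 60.1533%

CV = 60.1533%


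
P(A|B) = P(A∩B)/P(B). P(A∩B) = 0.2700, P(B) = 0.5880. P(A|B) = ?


P(A|B) = 0.2700/0.5880 = 0.4592

P(A|B) = 0.4592


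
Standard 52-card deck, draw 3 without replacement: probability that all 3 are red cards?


P(all red cards) = (26/52) × (25/51) × (24/50)
= 0.1176

P = 0.1176


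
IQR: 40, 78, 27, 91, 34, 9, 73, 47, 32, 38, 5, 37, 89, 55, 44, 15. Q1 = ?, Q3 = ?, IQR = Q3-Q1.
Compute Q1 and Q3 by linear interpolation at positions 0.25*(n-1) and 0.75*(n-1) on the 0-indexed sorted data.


Sorted: 5, 9, 15, 27, 32, 34, 37, 38, 40, 44, 47, 55, 73, 78, 89, 91
Q1 (25th %ile) = 30.7500
Q3 (75th %ile) = 59.5000
IQR = 59.5000 - 30.7500 = 28.7500

IQR = 28.7500


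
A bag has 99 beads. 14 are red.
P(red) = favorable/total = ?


P = 14/99 = 0.1414

P = 0.1414


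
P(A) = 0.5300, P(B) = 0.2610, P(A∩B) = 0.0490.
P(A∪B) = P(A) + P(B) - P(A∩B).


P(A∪B) = 0.5300 + 0.2610 - 0.0490
= 0.7910 - 0.0490
= 0.7420

P(A∪B) = 0.7420


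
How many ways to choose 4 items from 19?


C(19,4) = 19!/(4! × 15!)
= 121645100408832000/(24 × 1307674368000)
= 3876

C(19,4) = 3876


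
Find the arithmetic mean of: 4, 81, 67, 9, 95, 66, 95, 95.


Sum = 4 + 81 + 67 + 9 + 95 + 66 + 95 + 95 = 512
n = 8
Mean = 512/8 = 64.0000

Mean = 64.0000


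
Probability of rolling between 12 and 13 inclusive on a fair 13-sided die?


Favorable outcomes (12 ≤ roll ≤ 13): 2
Total outcomes = 13
P = 2/13 = 0.1538

P = 0.1538


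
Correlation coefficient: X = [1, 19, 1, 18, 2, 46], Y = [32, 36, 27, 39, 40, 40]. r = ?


Mean X = 14.5000, Mean Y = 35.6667
SD X = 16.049403, SD Y = 4.784233
Cov = 43.666667
r = 43.666667/(16.049403*4.784233) = 0.5687

r = 0.5687


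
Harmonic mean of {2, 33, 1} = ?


Sum of reciprocals = 1/2 + 1/33 + 1/1 = 1.530303
HM = 3/1.530303 = 1.9604

HM = 1.9604


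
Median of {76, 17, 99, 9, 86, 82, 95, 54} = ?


Sorted: 9, 17, 54, 76, 82, 86, 95, 99
n = 8 (even)
Middle values: 76 and 82
Median = (76+82)/2 = 79.0000

Median = 79.0000


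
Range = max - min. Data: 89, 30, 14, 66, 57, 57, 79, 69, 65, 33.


Max = 89, Min = 14
Range = 89 - 14 = 75

Range = 75


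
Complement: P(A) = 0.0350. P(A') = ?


P(not A) = 1 - 0.0350 = 0.9650

P(not A) = 0.9650


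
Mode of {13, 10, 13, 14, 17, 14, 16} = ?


Frequencies: 10:1, 13:2, 14:2, 16:1, 17:1
Max frequency = 2
Mode = 13, 14

Mode = 13, 14


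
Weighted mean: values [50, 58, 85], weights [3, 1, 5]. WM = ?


Numerator = 50*3 + 58*1 + 85*5 = 633
Denominator = 3 + 1 + 5 = 9
WM = 633/9 = 70.3333

WM = 70.3333


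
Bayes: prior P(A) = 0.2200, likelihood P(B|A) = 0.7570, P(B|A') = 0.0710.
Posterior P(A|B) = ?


P(B) = P(B|A)*P(A) + P(B|A')*P(A')
= 0.7570*0.2200 + 0.0710*0.7800
= 0.166540 + 0.055380 = 0.221920
P(A|B) = 0.166540/0.221920 = 0.7505

P(A|B) = 0.7505


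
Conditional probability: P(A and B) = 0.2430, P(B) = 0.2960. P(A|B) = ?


P(A|B) = 0.2430/0.2960 = 0.8209

P(A|B) = 0.8209


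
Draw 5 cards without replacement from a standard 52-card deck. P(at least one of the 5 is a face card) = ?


P(at least one) = 1 - P(none)
P(none) = (40/52) × (39/51) × (38/50) × (37/49) × (36/48) = 0.253181
P(at least one) = 1 - 0.253181 = 0.7468

P = 0.7468


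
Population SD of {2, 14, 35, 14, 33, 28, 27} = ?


Mean = 21.8571
Variance = 125.5510
SD = sqrt(125.5510) = 11.2050

SD = 11.2050


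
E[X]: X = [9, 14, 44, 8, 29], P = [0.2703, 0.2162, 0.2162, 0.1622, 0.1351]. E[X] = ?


E[X] = 9*0.2703 + 14*0.2162 + 44*0.2162 + 8*0.1622 + 29*0.1351
= 2.4327 + 3.0268 + 9.5128 + 1.2976 + 3.9179
= 20.1878

E[X] = 20.1878


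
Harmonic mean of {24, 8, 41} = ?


Sum of reciprocals = 1/24 + 1/8 + 1/41 = 0.191057
HM = 3/0.191057 = 15.7021

HM = 15.7021


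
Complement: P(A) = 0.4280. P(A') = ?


P(not A) = 1 - 0.4280 = 0.5720

P(not A) = 0.5720


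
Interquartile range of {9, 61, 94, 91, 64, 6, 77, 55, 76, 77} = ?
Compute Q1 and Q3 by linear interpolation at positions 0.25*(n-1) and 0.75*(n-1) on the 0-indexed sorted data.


Sorted: 6, 9, 55, 61, 64, 76, 77, 77, 91, 94
Q1 (25th %ile) = 56.5000
Q3 (75th %ile) = 77.0000
IQR = 77.0000 - 56.5000 = 20.5000

IQR = 20.5000


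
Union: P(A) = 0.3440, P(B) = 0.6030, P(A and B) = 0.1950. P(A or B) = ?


P(A∪B) = 0.3440 + 0.6030 - 0.1950
= 0.9470 - 0.1950
= 0.7520

P(A∪B) = 0.7520


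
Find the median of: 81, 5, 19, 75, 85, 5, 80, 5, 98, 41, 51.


Sorted: 5, 5, 5, 19, 41, 51, 75, 80, 81, 85, 98
n = 11 (odd)
Middle value = 51

Median = 51


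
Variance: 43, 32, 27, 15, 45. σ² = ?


Mean = 32.4000
Squared deviations: 112.3600, 0.1600, 29.1600, 302.7600, 158.7600
Sum = 603.2000
Variance = 603.2000/5 = 120.6400

Variance = 120.6400


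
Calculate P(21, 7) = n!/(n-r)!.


P(21,7) = 21!/14!
= 51090942171709440000/87178291200
= 586051200

P(21,7) = 586051200


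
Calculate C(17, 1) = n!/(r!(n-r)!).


C(17,1) = 17!/(1! × 16!)
= 355687428096000/(1 × 20922789888000)
= 17

C(17,1) = 17


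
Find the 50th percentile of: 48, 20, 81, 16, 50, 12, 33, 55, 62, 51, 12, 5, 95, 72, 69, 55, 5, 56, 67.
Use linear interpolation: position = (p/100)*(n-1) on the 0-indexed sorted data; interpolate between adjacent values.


Sorted: 5, 5, 12, 12, 16, 20, 33, 48, 50, 51, 55, 55, 56, 62, 67, 69, 72, 81, 95
n = 19
Index = 50/100 * 18 = 9.0000
Lower = data[9] = 51, Upper = data[10] = 55
P50 = 51 + 0*(4) = 51.0000

P50 = 51.0000


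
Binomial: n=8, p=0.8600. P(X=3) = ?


C(8,3) = 56
p^3 = 0.636056
(1-p)^5 = 5.378240e-05
P = 56 * 0.636056 * 5.378240e-05 = 0.0019

P(X=3) = 0.0019


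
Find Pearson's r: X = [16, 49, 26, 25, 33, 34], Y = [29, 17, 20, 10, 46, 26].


Mean X = 30.5000, Mean Y = 24.6667
SD X = 10.177590, SD Y = 11.338234
Cov = -7.500000
r = -7.500000/(10.177590*11.338234) = -0.0650

r = -0.0650


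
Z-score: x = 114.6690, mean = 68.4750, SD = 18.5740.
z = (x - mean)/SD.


z = (114.6690 - 68.4750)/18.5740
= 46.1940/18.5740
= 2.4870

z = 2.4870


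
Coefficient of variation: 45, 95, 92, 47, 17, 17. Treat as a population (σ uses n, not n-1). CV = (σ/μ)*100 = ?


Mean = 52.1667
SD = 31.5511
CV = (31.5511/52.1667)*100 = 60.4814%

CV = 60.4814%


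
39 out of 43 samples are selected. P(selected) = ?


P = 39/43 = 0.9070

P = 0.9070


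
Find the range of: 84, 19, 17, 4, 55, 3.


Max = 84, Min = 3
Range = 84 - 3 = 81

Range = 81


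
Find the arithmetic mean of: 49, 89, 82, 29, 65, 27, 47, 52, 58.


Sum = 49 + 89 + 82 + 29 + 65 + 27 + 47 + 52 + 58 = 498
n = 9
Mean = 498/9 = 55.3333

Mean = 55.3333


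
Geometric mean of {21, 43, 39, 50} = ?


Product = 21 × 43 × 39 × 50 = 1760850
GM = 1760850^(1/4) = 36.4276

GM = 36.4276


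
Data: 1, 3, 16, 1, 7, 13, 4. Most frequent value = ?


Frequencies: 1:2, 3:1, 4:1, 7:1, 13:1, 16:1
Max frequency = 2
Mode = 1

Mode = 1


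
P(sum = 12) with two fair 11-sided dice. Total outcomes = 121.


Total outcomes = 11×11 = 121
Favorable (sum = 12): 11
P = 11/121 = 0.0909

P = 0.0909


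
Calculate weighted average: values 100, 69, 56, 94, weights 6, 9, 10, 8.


Numerator = 100*6 + 69*9 + 56*10 + 94*8 = 2533
Denominator = 6 + 9 + 10 + 8 = 33
WM = 2533/33 = 76.7576

WM = 76.7576


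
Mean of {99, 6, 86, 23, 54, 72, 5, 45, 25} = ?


Sum = 99 + 6 + 86 + 23 + 54 + 72 + 5 + 45 + 25 = 415
n = 9
Mean = 415/9 = 46.1111

Mean = 46.1111


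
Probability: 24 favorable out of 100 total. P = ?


P = 24/100 = 0.2400

P = 0.2400


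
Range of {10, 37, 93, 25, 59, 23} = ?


Max = 93, Min = 10
Range = 93 - 10 = 83

Range = 83


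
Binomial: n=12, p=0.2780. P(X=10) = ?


C(12,10) = 66
p^10 = 2.757071e-06
(1-p)^2 = 0.521284
P = 66 * 2.757071e-06 * 0.521284 = 9.4856e-05

P(X=10) = 9.4856e-05


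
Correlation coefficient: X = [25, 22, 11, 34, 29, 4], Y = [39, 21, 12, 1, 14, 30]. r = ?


Mean X = 20.8333, Mean Y = 19.5000
SD X = 10.318538, SD Y = 12.392874
Cov = -51.416667
r = -51.416667/(10.318538*12.392874) = -0.4021

r = -0.4021


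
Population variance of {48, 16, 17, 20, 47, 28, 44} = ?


Mean = 31.4286
Squared deviations: 274.6122, 238.0408, 208.1837, 130.6122, 242.4694, 11.7551, 158.0408
Sum = 1263.7143
Variance = 1263.7143/7 = 180.5306

Variance = 180.5306


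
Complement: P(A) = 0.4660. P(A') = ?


P(not A) = 1 - 0.4660 = 0.5340

P(not A) = 0.5340


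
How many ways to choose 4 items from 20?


C(20,4) = 20!/(4! × 16!)
= 2432902008176640000/(24 × 20922789888000)
= 4845

C(20,4) = 4845


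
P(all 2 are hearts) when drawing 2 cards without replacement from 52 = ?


P(all hearts) = (13/52) × (12/51)
= 0.0588

P = 0.0588


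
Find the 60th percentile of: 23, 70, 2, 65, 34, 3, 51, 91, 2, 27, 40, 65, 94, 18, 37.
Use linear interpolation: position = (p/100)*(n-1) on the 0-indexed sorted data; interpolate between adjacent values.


Sorted: 2, 2, 3, 18, 23, 27, 34, 37, 40, 51, 65, 65, 70, 91, 94
n = 15
Index = 60/100 * 14 = 8.4000
Lower = data[8] = 40, Upper = data[9] = 51
P60 = 40 + 0.4000*(11) = 44.4000

P60 = 44.4000


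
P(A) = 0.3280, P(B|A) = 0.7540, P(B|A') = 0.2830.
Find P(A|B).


P(B) = P(B|A)*P(A) + P(B|A')*P(A')
= 0.7540*0.3280 + 0.2830*0.6720
= 0.247312 + 0.190176 = 0.437488
P(A|B) = 0.247312/0.437488 = 0.5653

P(A|B) = 0.5653


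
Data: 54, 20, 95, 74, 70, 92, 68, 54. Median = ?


Sorted: 20, 54, 54, 68, 70, 74, 92, 95
n = 8 (even)
Middle values: 68 and 70
Median = (68+70)/2 = 69.0000

Median = 69.0000


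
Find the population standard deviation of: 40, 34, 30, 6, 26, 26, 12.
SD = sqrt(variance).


Mean = 24.8571
Variance = 123.2653
SD = sqrt(123.2653) = 11.1025

SD = 11.1025


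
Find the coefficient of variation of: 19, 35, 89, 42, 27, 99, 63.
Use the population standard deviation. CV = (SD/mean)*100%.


Mean = 53.4286
SD = 28.7544
CV = (28.7544/53.4286)*100 = 53.8184%

CV = 53.8184%


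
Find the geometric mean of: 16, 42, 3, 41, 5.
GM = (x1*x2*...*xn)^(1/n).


Product = 16 × 42 × 3 × 41 × 5 = 413280
GM = 413280^(1/5) = 13.2816

GM = 13.2816


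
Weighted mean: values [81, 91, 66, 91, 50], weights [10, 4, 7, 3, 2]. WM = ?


Numerator = 81*10 + 91*4 + 66*7 + 91*3 + 50*2 = 2009
Denominator = 10 + 4 + 7 + 3 + 2 = 26
WM = 2009/26 = 77.2692

WM = 77.2692


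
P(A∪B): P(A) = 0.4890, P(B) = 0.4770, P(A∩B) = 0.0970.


P(A∪B) = 0.4890 + 0.4770 - 0.0970
= 0.9660 - 0.0970
= 0.8690

P(A∪B) = 0.8690


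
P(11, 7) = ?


P(11,7) = 11!/4!
= 39916800/24
= 1663200

P(11,7) = 1663200


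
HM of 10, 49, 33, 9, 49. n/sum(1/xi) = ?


Sum of reciprocals = 1/10 + 1/49 + 1/33 + 1/9 + 1/49 = 0.282230
HM = 5/0.282230 = 17.7160

HM = 17.7160


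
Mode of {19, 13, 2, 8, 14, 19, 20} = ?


Frequencies: 2:1, 8:1, 13:1, 14:1, 19:2, 20:1
Max frequency = 2
Mode = 19

Mode = 19


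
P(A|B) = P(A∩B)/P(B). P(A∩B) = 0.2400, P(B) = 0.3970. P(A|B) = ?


P(A|B) = 0.2400/0.3970 = 0.6045

P(A|B) = 0.6045


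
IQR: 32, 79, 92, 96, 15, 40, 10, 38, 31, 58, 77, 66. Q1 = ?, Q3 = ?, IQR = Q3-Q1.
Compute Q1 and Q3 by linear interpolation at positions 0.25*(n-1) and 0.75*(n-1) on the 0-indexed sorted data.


Sorted: 10, 15, 31, 32, 38, 40, 58, 66, 77, 79, 92, 96
Q1 (25th %ile) = 31.7500
Q3 (75th %ile) = 77.5000
IQR = 77.5000 - 31.7500 = 45.7500

IQR = 45.7500


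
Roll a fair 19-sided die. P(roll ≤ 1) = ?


Favorable outcomes (roll ≤ 1): 1
Total outcomes = 19
P = 1/19 = 0.0526

P = 0.0526


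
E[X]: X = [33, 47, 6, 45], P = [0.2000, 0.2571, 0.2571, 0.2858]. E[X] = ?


E[X] = 33*0.2000 + 47*0.2571 + 6*0.2571 + 45*0.2858
= 6.6000 + 12.0837 + 1.5426 + 12.8610
= 33.0873

E[X] = 33.0873


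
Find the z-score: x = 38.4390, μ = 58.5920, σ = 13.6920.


z = (38.4390 - 58.5920)/13.6920
= -20.1530/13.6920
= -1.4719

z = -1.4719


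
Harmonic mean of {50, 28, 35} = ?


Sum of reciprocals = 1/50 + 1/28 + 1/35 = 0.084286
HM = 3/0.084286 = 35.5932

HM = 35.5932


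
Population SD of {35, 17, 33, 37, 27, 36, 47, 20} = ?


Mean = 31.5000
Variance = 83.5000
SD = sqrt(83.5000) = 9.1378

SD = 9.1378


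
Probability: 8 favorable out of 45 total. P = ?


P = 8/45 = 0.1778

P = 0.1778


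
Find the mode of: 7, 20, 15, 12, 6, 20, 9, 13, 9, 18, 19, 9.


Frequencies: 6:1, 7:1, 9:3, 12:1, 13:1, 15:1, 18:1, 19:1, 20:2
Max frequency = 3
Mode = 9

Mode = 9


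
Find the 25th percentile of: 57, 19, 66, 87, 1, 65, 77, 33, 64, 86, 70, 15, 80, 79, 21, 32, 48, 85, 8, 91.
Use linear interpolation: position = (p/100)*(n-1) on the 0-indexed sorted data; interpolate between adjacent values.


Sorted: 1, 8, 15, 19, 21, 32, 33, 48, 57, 64, 65, 66, 70, 77, 79, 80, 85, 86, 87, 91
n = 20
Index = 25/100 * 19 = 4.7500
Lower = data[4] = 21, Upper = data[5] = 32
P25 = 21 + 0.7500*(11) = 29.2500

P25 = 29.2500


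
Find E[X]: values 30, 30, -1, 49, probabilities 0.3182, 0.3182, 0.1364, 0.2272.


E[X] = 30*0.3182 + 30*0.3182 - 1*0.1364 + 49*0.2272
= 9.5460 + 9.5460 - 0.1364 + 11.1328
= 30.0884

E[X] = 30.0884


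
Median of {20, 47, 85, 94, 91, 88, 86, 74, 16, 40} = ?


Sorted: 16, 20, 40, 47, 74, 85, 86, 88, 91, 94
n = 10 (even)
Middle values: 74 and 85
Median = (74+85)/2 = 79.5000

Median = 79.5000


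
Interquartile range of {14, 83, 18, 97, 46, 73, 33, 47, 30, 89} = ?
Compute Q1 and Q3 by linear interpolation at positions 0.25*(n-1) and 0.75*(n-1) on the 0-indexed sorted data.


Sorted: 14, 18, 30, 33, 46, 47, 73, 83, 89, 97
Q1 (25th %ile) = 30.7500
Q3 (75th %ile) = 80.5000
IQR = 80.5000 - 30.7500 = 49.7500

IQR = 49.7500


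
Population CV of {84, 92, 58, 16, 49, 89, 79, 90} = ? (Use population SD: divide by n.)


Mean = 69.6250
SD = 25.0546
CV = (25.0546/69.6250)*100 = 35.9851%

CV = 35.9851%


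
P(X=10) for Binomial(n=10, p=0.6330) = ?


C(10,10) = 1
p^10 = 0.010328
(1-p)^0 = 1.000000
P = 1 * 0.010328 * 1.000000 = 0.0103

P(X=10) = 0.0103


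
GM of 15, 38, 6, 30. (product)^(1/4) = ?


Product = 15 × 38 × 6 × 30 = 102600
GM = 102600^(1/4) = 17.8973

GM = 17.8973


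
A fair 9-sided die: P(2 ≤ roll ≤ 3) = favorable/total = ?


Favorable outcomes (2 ≤ roll ≤ 3): 2
Total outcomes = 9
P = 2/9 = 0.2222

P = 0.2222


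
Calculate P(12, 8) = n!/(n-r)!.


P(12,8) = 12!/4!
= 479001600/24
= 19958400

P(12,8) = 19958400


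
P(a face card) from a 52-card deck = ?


12 face cards in 52 cards
P = 12/52 = 0.2308

P = 0.2308


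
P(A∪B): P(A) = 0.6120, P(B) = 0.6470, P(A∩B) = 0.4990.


P(A∪B) = 0.6120 + 0.6470 - 0.4990
= 1.2590 - 0.4990
= 0.7600

P(A∪B) = 0.7600


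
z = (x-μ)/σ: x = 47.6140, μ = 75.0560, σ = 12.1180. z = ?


z = (47.6140 - 75.0560)/12.1180
= -27.4420/12.1180
= -2.2646

z = -2.2646


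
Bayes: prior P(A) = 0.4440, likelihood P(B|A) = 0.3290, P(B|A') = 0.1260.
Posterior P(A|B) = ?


P(B) = P(B|A)*P(A) + P(B|A')*P(A')
= 0.3290*0.4440 + 0.1260*0.5560
= 0.146076 + 0.070056 = 0.216132
P(A|B) = 0.146076/0.216132 = 0.6759

P(A|B) = 0.6759


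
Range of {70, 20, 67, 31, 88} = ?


Max = 88, Min = 20
Range = 88 - 20 = 68

Range = 68


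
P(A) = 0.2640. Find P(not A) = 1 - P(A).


P(not A) = 1 - 0.2640 = 0.7360

P(not A) = 0.7360


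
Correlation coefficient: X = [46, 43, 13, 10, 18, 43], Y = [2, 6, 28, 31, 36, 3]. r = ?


Mean X = 28.8333, Mean Y = 17.6667
SD X = 15.377653, SD Y = 14.243907
Cov = -209.222222
r = -209.222222/(15.377653*14.243907) = -0.9552

r = -0.9552


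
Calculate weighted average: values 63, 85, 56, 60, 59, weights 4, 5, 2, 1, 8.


Numerator = 63*4 + 85*5 + 56*2 + 60*1 + 59*8 = 1321
Denominator = 4 + 5 + 2 + 1 + 8 = 20
WM = 1321/20 = 66.0500

WM = 66.0500


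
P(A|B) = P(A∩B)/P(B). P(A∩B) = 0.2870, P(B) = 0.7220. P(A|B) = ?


P(A|B) = 0.2870/0.7220 = 0.3975

P(A|B) = 0.3975


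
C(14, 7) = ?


C(14,7) = 14!/(7! × 7!)
= 87178291200/(5040 × 5040)
= 3432

C(14,7) = 3432


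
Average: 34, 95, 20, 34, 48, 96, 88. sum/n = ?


Sum = 34 + 95 + 20 + 34 + 48 + 96 + 88 = 415
n = 7
Mean = 415/7 = 59.2857

Mean = 59.2857


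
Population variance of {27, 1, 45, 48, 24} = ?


Mean = 29.0000
Squared deviations: 4.0000, 784.0000, 256.0000, 361.0000, 25.0000
Sum = 1430.0000
Variance = 1430.0000/5 = 286.0000

Variance = 286.0000


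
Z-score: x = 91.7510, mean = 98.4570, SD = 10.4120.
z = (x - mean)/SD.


z = (91.7510 - 98.4570)/10.4120
= -6.7060/10.4120
= -0.6441

z = -0.6441


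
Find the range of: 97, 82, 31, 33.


Max = 97, Min = 31
Range = 97 - 31 = 66

Range = 66


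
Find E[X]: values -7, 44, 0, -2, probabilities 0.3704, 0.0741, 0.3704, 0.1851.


E[X] = -7*0.3704 + 44*0.0741 + 0*0.3704 - 2*0.1851
= -2.5928 + 3.2604 + 0 - 0.3702
= 0.2974

E[X] = 0.2974


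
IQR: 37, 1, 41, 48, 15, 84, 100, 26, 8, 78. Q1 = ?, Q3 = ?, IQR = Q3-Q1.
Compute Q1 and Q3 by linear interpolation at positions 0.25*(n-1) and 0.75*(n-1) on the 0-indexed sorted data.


Sorted: 1, 8, 15, 26, 37, 41, 48, 78, 84, 100
Q1 (25th %ile) = 17.7500
Q3 (75th %ile) = 70.5000
IQR = 70.5000 - 17.7500 = 52.7500

IQR = 52.7500


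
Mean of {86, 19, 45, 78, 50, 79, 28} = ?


Sum = 86 + 19 + 45 + 78 + 50 + 79 + 28 = 385
n = 7
Mean = 385/7 = 55.0000

Mean = 55.0000


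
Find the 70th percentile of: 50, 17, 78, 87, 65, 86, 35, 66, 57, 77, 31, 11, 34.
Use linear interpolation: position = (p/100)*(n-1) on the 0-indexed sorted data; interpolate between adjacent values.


Sorted: 11, 17, 31, 34, 35, 50, 57, 65, 66, 77, 78, 86, 87
n = 13
Index = 70/100 * 12 = 8.4000
Lower = data[8] = 66, Upper = data[9] = 77
P70 = 66 + 0.4000*(11) = 70.4000

P70 = 70.4000


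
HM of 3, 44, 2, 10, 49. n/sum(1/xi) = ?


Sum of reciprocals = 1/3 + 1/44 + 1/2 + 1/10 + 1/49 = 0.976469
HM = 5/0.976469 = 5.1205

HM = 5.1205


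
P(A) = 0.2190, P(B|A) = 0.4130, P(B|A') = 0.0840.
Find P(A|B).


P(B) = P(B|A)*P(A) + P(B|A')*P(A')
= 0.4130*0.2190 + 0.0840*0.7810
= 0.090447 + 0.065604 = 0.156051
P(A|B) = 0.090447/0.156051 = 0.5796

P(A|B) = 0.5796


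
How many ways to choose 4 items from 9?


C(9,4) = 9!/(4! × 5!)
= 362880/(24 × 120)
= 126

C(9,4) = 126


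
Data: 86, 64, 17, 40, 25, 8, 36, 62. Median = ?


Sorted: 8, 17, 25, 36, 40, 62, 64, 86
n = 8 (even)
Middle values: 36 and 40
Median = (36+40)/2 = 38.0000

Median = 38.0000


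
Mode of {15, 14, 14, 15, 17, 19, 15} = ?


Frequencies: 14:2, 15:3, 17:1, 19:1
Max frequency = 3
Mode = 15

Mode = 15


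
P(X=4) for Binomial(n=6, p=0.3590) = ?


C(6,4) = 15
p^4 = 0.016610
(1-p)^2 = 0.410881
P = 15 * 0.016610 * 0.410881 = 0.1024

P(X=4) = 0.1024


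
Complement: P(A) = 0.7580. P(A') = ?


P(not A) = 1 - 0.7580 = 0.2420

P(not A) = 0.2420


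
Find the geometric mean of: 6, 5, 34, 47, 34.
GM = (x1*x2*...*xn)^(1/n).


Product = 6 × 5 × 34 × 47 × 34 = 1629960
GM = 1629960^(1/5) = 17.4757

GM = 17.4757


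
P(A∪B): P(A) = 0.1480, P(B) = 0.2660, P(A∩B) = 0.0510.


P(A∪B) = 0.1480 + 0.2660 - 0.0510
= 0.4140 - 0.0510
= 0.3630

P(A∪B) = 0.3630


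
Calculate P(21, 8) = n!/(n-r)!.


P(21,8) = 21!/13!
= 51090942171709440000/6227020800
= 8204716800

P(21,8) = 8204716800


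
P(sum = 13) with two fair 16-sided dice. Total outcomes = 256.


Total outcomes = 16×16 = 256
Favorable (sum = 13): 12
P = 12/256 = 0.0469

P = 0.0469


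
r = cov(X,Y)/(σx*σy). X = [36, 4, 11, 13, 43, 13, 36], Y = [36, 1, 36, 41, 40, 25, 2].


Mean X = 22.2857, Mean Y = 25.8571
SD X = 14.339897, SD Y = 16.137167
Cov = 44.612245
r = 44.612245/(14.339897*16.137167) = 0.1928

r = 0.1928


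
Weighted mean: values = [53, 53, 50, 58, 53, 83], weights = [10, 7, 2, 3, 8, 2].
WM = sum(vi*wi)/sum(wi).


Numerator = 53*10 + 53*7 + 50*2 + 58*3 + 53*8 + 83*2 = 1765
Denominator = 10 + 7 + 2 + 3 + 8 + 2 = 32
WM = 1765/32 = 55.1562

WM = 55.1562


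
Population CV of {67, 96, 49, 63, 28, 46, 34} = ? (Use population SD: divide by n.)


Mean = 54.7143
SD = 21.2987
CV = (21.2987/54.7143)*100 = 38.9270%

CV = 38.9270%


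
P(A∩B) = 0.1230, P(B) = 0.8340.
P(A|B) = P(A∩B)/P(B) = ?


P(A|B) = 0.1230/0.8340 = 0.1475

P(A|B) = 0.1475


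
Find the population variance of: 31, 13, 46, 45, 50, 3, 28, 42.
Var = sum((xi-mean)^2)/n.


Mean = 32.2500
Squared deviations: 1.5625, 370.5625, 189.0625, 162.5625, 315.0625, 855.5625, 18.0625, 95.0625
Sum = 2007.5000
Variance = 2007.5000/8 = 250.9375

Variance = 250.9375


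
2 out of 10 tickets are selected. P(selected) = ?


P = 2/10 = 0.2000

P = 0.2000


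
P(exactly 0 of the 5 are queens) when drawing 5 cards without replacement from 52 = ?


Hypergeometric: P(X=0) = C(4,0)·C(48,5) / C(52,5)
= 1 × 1712304 / 2598960
= 1712304/2598960 = 0.6588

P = 0.6588


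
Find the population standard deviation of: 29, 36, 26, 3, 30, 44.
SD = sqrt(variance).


Mean = 28.0000
Variance = 159.0000
SD = sqrt(159.0000) = 12.6095

SD = 12.6095


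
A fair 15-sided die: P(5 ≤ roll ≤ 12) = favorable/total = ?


Favorable outcomes (5 ≤ roll ≤ 12): 8
Total outcomes = 15
P = 8/15 = 0.5333

P = 0.5333


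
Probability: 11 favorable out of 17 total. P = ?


P = 11/17 = 0.6471

P = 0.6471


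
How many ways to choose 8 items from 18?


C(18,8) = 18!/(8! × 10!)
= 6402373705728000/(40320 × 3628800)
= 43758

C(18,8) = 43758


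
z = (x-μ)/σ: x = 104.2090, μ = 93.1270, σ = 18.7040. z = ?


z = (104.2090 - 93.1270)/18.7040
= 11.0820/18.7040
= 0.5925

z = 0.5925


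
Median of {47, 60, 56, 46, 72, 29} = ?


Sorted: 29, 46, 47, 56, 60, 72
n = 6 (even)
Middle values: 47 and 56
Median = (47+56)/2 = 51.5000

Median = 51.5000


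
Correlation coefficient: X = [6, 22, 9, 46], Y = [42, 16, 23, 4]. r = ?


Mean X = 20.7500, Mean Y = 21.2500
SD X = 15.769829, SD Y = 13.772709
Cov = -192.187500
r = -192.187500/(15.769829*13.772709) = -0.8849

r = -0.8849


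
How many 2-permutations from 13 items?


P(13,2) = 13!/11!
= 6227020800/39916800
= 156

P(13,2) = 156


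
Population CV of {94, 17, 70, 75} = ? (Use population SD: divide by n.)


Mean = 64.0000
SD = 28.5745
CV = (28.5745/64.0000)*100 = 44.6476%

CV = 44.6476%


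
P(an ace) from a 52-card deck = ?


4 aces in 52 cards
P = 4/52 = 0.0769

P = 0.0769


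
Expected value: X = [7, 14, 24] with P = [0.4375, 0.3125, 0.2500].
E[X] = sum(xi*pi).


E[X] = 7*0.4375 + 14*0.3125 + 24*0.2500
= 3.0625 + 4.3750 + 6.0000
= 13.4375

E[X] = 13.4375


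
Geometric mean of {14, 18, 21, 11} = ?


Product = 14 × 18 × 21 × 11 = 58212
GM = 58212^(1/4) = 15.5329

GM = 15.5329


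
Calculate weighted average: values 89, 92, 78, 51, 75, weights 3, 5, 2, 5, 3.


Numerator = 89*3 + 92*5 + 78*2 + 51*5 + 75*3 = 1363
Denominator = 3 + 5 + 2 + 5 + 3 = 18
WM = 1363/18 = 75.7222

WM = 75.7222


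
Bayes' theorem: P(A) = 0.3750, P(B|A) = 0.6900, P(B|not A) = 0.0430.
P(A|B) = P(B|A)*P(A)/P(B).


P(B) = P(B|A)*P(A) + P(B|A')*P(A')
= 0.6900*0.3750 + 0.0430*0.6250
= 0.258750 + 0.026875 = 0.285625
P(A|B) = 0.258750/0.285625 = 0.9059

P(A|B) = 0.9059


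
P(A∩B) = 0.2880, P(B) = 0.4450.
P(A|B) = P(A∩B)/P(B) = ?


P(A|B) = 0.2880/0.4450 = 0.6472

P(A|B) = 0.6472


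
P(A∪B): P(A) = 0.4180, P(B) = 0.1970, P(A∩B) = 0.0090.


P(A∪B) = 0.4180 + 0.1970 - 0.0090
= 0.6150 - 0.0090
= 0.6060

P(A∪B) = 0.6060


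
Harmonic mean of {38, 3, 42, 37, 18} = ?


Sum of reciprocals = 1/38 + 1/3 + 1/42 + 1/37 + 1/18 = 0.466041
HM = 5/0.466041 = 10.7287

HM = 10.7287


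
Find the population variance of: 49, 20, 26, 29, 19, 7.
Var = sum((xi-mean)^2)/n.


Mean = 25.0000
Squared deviations: 576.0000, 25.0000, 1.0000, 16.0000, 36.0000, 324.0000
Sum = 978.0000
Variance = 978.0000/6 = 163.0000

Variance = 163.0000


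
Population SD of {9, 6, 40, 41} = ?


Mean = 24.0000
Variance = 273.5000
SD = sqrt(273.5000) = 16.5378

SD = 16.5378


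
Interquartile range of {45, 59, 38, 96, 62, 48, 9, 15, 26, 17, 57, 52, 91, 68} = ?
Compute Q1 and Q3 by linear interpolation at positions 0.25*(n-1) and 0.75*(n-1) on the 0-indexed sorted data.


Sorted: 9, 15, 17, 26, 38, 45, 48, 52, 57, 59, 62, 68, 91, 96
Q1 (25th %ile) = 29.0000
Q3 (75th %ile) = 61.2500
IQR = 61.2500 - 29.0000 = 32.2500

IQR = 32.2500


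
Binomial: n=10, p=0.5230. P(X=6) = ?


C(10,6) = 210
p^6 = 0.020465
(1-p)^4 = 0.051769
P = 210 * 0.020465 * 0.051769 = 0.2225

P(X=6) = 0.2225


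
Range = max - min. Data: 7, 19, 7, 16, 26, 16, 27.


Max = 27, Min = 7
Range = 27 - 7 = 20

Range = 20


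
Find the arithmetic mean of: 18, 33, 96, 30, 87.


Sum = 18 + 33 + 96 + 30 + 87 = 264
n = 5
Mean = 264/5 = 52.8000

Mean = 52.8000


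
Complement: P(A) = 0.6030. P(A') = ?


P(not A) = 1 - 0.6030 = 0.3970

P(not A) = 0.3970


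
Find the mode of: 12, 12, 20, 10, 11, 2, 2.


Frequencies: 2:2, 10:1, 11:1, 12:2, 20:1
Max frequency = 2
Mode = 2, 12

Mode = 2, 12


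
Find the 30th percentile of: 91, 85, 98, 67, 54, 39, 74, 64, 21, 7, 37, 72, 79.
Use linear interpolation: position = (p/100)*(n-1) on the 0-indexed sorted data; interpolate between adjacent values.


Sorted: 7, 21, 37, 39, 54, 64, 67, 72, 74, 79, 85, 91, 98
n = 13
Index = 30/100 * 12 = 3.6000
Lower = data[3] = 39, Upper = data[4] = 54
P30 = 39 + 0.6000*(15) = 48.0000

P30 = 48.0000


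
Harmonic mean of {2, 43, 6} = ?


Sum of reciprocals = 1/2 + 1/43 + 1/6 = 0.689922
HM = 3/0.689922 = 4.3483

HM = 4.3483


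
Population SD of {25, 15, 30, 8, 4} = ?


Mean = 16.4000
Variance = 97.0400
SD = sqrt(97.0400) = 9.8509

SD = 9.8509


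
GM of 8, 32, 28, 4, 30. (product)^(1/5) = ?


Product = 8 × 32 × 28 × 4 × 30 = 860160
GM = 860160^(1/5) = 15.3786

GM = 15.3786


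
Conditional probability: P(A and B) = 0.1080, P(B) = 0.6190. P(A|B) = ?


P(A|B) = 0.1080/0.6190 = 0.1745

P(A|B) = 0.1745


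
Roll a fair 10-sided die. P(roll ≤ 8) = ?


Favorable outcomes (roll ≤ 8): 8
Total outcomes = 10
P = 8/10 = 0.8000

P = 0.8000


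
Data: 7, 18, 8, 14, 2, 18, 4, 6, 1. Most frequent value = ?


Frequencies: 1:1, 2:1, 4:1, 6:1, 7:1, 8:1, 14:1, 18:2
Max frequency = 2
Mode = 18

Mode = 18


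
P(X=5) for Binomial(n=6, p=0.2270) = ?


C(6,5) = 6
p^5 = 0.000603
(1-p)^1 = 0.773000
P = 6 * 0.000603 * 0.773000 = 0.0028

P(X=5) = 0.0028


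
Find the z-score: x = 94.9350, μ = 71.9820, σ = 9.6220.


z = (94.9350 - 71.9820)/9.6220
= 22.9530/9.6220
= 2.3855

z = 2.3855


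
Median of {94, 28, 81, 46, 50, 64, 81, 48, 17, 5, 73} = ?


Sorted: 5, 17, 28, 46, 48, 50, 64, 73, 81, 81, 94
n = 11 (odd)
Middle value = 50

Median = 50


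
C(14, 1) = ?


C(14,1) = 14!/(1! × 13!)
= 87178291200/(1 × 6227020800)
= 14

C(14,1) = 14


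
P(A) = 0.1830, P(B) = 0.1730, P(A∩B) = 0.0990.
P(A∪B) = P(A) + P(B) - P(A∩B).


P(A∪B) = 0.1830 + 0.1730 - 0.0990
= 0.3560 - 0.0990
= 0.2570

P(A∪B) = 0.2570


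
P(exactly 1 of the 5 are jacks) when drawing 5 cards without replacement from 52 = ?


Hypergeometric: P(X=1) = C(4,1)·C(48,4) / C(52,5)
= 4 × 194580 / 2598960
= 778320/2598960 = 0.2995

P = 0.2995


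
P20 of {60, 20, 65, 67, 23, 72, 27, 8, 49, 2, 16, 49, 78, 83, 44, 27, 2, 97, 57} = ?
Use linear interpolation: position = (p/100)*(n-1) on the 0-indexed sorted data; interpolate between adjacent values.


Sorted: 2, 2, 8, 16, 20, 23, 27, 27, 44, 49, 49, 57, 60, 65, 67, 72, 78, 83, 97
n = 19
Index = 20/100 * 18 = 3.6000
Lower = data[3] = 16, Upper = data[4] = 20
P20 = 16 + 0.6000*(4) = 18.4000

P20 = 18.4000


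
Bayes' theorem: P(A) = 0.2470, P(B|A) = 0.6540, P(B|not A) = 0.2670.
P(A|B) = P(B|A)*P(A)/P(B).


P(B) = P(B|A)*P(A) + P(B|A')*P(A')
= 0.6540*0.2470 + 0.2670*0.7530
= 0.161538 + 0.201051 = 0.362589
P(A|B) = 0.161538/0.362589 = 0.4455

P(A|B) = 0.4455


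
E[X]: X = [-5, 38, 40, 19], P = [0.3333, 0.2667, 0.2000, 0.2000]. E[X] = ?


E[X] = -5*0.3333 + 38*0.2667 + 40*0.2000 + 19*0.2000
= -1.6665 + 10.1346 + 8.0000 + 3.8000
= 20.2681

E[X] = 20.2681


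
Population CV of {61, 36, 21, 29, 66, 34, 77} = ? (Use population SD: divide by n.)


Mean = 46.2857
SD = 19.7969
CV = (19.7969/46.2857)*100 = 42.7711%

CV = 42.7711%


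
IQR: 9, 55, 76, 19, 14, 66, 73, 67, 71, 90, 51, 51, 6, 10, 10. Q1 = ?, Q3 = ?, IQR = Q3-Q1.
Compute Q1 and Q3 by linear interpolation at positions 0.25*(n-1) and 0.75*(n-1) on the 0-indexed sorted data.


Sorted: 6, 9, 10, 10, 14, 19, 51, 51, 55, 66, 67, 71, 73, 76, 90
Q1 (25th %ile) = 12.0000
Q3 (75th %ile) = 69.0000
IQR = 69.0000 - 12.0000 = 57.0000

IQR = 57.0000


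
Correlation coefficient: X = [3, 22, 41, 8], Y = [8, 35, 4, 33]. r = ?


Mean X = 18.5000, Mean Y = 20.0000
SD X = 14.739403, SD Y = 14.089003
Cov = -64.500000
r = -64.500000/(14.739403*14.089003) = -0.3106

r = -0.3106


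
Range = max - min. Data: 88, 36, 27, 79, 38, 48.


Max = 88, Min = 27
Range = 88 - 27 = 61

Range = 61


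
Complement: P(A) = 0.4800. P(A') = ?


P(not A) = 1 - 0.4800 = 0.5200

P(not A) = 0.5200


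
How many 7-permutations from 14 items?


P(14,7) = 14!/7!
= 87178291200/5040
= 17297280

P(14,7) = 17297280


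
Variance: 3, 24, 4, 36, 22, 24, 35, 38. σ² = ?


Mean = 23.2500
Squared deviations: 410.0625, 0.5625, 370.5625, 162.5625, 1.5625, 0.5625, 138.0625, 217.5625
Sum = 1301.5000
Variance = 1301.5000/8 = 162.6875

Variance = 162.6875


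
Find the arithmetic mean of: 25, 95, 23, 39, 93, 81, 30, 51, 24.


Sum = 25 + 95 + 23 + 39 + 93 + 81 + 30 + 51 + 24 = 461
n = 9
Mean = 461/9 = 51.2222

Mean = 51.2222


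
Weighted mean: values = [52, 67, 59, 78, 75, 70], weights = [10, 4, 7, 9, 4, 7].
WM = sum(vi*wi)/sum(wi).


Numerator = 52*10 + 67*4 + 59*7 + 78*9 + 75*4 + 70*7 = 2693
Denominator = 10 + 4 + 7 + 9 + 4 + 7 = 41
WM = 2693/41 = 65.6829

WM = 65.6829


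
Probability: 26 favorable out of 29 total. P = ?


P = 26/29 = 0.8966

P = 0.8966


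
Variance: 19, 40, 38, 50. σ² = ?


Mean = 36.7500
Squared deviations: 315.0625, 10.5625, 1.5625, 175.5625
Sum = 502.7500
Variance = 502.7500/4 = 125.6875

Variance = 125.6875


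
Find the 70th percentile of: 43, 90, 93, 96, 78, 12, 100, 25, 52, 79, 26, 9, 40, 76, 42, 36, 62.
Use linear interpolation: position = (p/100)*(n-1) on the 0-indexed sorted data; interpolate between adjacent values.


Sorted: 9, 12, 25, 26, 36, 40, 42, 43, 52, 62, 76, 78, 79, 90, 93, 96, 100
n = 17
Index = 70/100 * 16 = 11.2000
Lower = data[11] = 78, Upper = data[12] = 79
P70 = 78 + 0.2000*(1) = 78.2000

P70 = 78.2000


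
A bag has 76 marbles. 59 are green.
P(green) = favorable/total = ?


P = 59/76 = 0.7763

P = 0.7763


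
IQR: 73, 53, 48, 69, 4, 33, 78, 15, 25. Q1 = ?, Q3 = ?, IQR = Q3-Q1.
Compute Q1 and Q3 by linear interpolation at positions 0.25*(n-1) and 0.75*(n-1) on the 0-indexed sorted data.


Sorted: 4, 15, 25, 33, 48, 53, 69, 73, 78
Q1 (25th %ile) = 25.0000
Q3 (75th %ile) = 69.0000
IQR = 69.0000 - 25.0000 = 44.0000

IQR = 44.0000


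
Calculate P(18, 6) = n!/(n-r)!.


P(18,6) = 18!/12!
= 6402373705728000/479001600
= 13366080

P(18,6) = 13366080


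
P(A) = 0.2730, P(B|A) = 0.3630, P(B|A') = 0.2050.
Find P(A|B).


P(B) = P(B|A)*P(A) + P(B|A')*P(A')
= 0.3630*0.2730 + 0.2050*0.7270
= 0.099099 + 0.149035 = 0.248134
P(A|B) = 0.099099/0.248134 = 0.3994

P(A|B) = 0.3994


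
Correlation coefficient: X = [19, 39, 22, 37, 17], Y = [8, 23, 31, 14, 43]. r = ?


Mean X = 26.8000, Mean Y = 23.8000
SD X = 9.303763, SD Y = 12.383860
Cov = -41.840000
r = -41.840000/(9.303763*12.383860) = -0.3631

r = -0.3631


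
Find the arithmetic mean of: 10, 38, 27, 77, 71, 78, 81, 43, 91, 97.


Sum = 10 + 38 + 27 + 77 + 71 + 78 + 81 + 43 + 91 + 97 = 613
n = 10
Mean = 613/10 = 61.3000

Mean = 61.3000


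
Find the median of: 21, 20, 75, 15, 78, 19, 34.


Sorted: 15, 19, 20, 21, 34, 75, 78
n = 7 (odd)
Middle value = 21

Median = 21


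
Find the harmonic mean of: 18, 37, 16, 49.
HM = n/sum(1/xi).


Sum of reciprocals = 1/18 + 1/37 + 1/16 + 1/49 = 0.165491
HM = 4/0.165491 = 24.1705

HM = 24.1705


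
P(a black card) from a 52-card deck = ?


26 black cards in 52 cards
P = 26/52 = 0.5000

P = 0.5000


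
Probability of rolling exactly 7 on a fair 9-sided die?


Favorable outcomes (roll = 7): 1
Total outcomes = 9
P = 1/9 = 0.1111

P = 0.1111


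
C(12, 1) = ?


C(12,1) = 12!/(1! × 11!)
= 479001600/(1 × 39916800)
= 12

C(12,1) = 12


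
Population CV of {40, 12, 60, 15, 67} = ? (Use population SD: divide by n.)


Mean = 38.8000
SD = 22.4980
CV = (22.4980/38.8000)*100 = 57.9845%

CV = 57.9845%


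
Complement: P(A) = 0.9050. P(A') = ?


P(not A) = 1 - 0.9050 = 0.0950

P(not A) = 0.0950


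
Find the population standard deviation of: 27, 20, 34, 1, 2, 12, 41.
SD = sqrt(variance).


Mean = 19.5714
Variance = 204.8163
SD = sqrt(204.8163) = 14.3114

SD = 14.3114


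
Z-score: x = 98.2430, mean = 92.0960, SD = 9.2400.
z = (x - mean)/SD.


z = (98.2430 - 92.0960)/9.2400
= 6.1470/9.2400
= 0.6653

z = 0.6653


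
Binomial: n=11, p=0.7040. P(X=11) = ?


C(11,11) = 1
p^11 = 0.021052
(1-p)^0 = 1.000000
P = 1 * 0.021052 * 1.000000 = 0.0211

P(X=11) = 0.0211


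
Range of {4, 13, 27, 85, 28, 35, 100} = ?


Max = 100, Min = 4
Range = 100 - 4 = 96

Range = 96


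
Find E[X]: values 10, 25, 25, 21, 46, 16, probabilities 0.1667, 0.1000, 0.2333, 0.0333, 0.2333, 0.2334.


E[X] = 10*0.1667 + 25*0.1000 + 25*0.2333 + 21*0.0333 + 46*0.2333 + 16*0.2334
= 1.6670 + 2.5000 + 5.8325 + 0.6993 + 10.7318 + 3.7344
= 25.1650

E[X] = 25.1650


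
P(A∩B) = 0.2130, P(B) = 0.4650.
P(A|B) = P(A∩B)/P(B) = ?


P(A|B) = 0.2130/0.4650 = 0.4581

P(A|B) = 0.4581


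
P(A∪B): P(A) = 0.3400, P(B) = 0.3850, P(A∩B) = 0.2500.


P(A∪B) = 0.3400 + 0.3850 - 0.2500
= 0.7250 - 0.2500
= 0.4750

P(A∪B) = 0.4750


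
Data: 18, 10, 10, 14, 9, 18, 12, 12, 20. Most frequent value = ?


Frequencies: 9:1, 10:2, 12:2, 14:1, 18:2, 20:1
Max frequency = 2
Mode = 10, 12, 18

Mode = 10, 12, 18


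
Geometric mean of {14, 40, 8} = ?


Product = 14 × 40 × 8 = 4480
GM = 4480^(1/3) = 16.4851

GM = 16.4851


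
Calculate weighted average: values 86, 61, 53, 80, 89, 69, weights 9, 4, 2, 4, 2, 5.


Numerator = 86*9 + 61*4 + 53*2 + 80*4 + 89*2 + 69*5 = 1967
Denominator = 9 + 4 + 2 + 4 + 2 + 5 = 26
WM = 1967/26 = 75.6538

WM = 75.6538


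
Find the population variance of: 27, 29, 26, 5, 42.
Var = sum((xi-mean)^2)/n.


Mean = 25.8000
Squared deviations: 1.4400, 10.2400, 0.0400, 432.6400, 262.4400
Sum = 706.8000
Variance = 706.8000/5 = 141.3600

Variance = 141.3600


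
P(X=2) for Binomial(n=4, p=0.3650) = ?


C(4,2) = 6
p^2 = 0.133225
(1-p)^2 = 0.403225
P = 6 * 0.133225 * 0.403225 = 0.3223

P(X=2) = 0.3223


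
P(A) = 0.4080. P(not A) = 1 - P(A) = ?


P(not A) = 1 - 0.4080 = 0.5920

P(not A) = 0.5920


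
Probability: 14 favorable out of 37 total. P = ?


P = 14/37 = 0.3784

P = 0.3784


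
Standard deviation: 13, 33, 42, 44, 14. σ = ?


Mean = 29.2000
Variance = 178.1600
SD = sqrt(178.1600) = 13.3477

SD = 13.3477


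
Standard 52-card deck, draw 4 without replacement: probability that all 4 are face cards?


P(all face cards) = (12/52) × (11/51) × (10/50) × (9/49)
= 0.0018

P = 0.0018


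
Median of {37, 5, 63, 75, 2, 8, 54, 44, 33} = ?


Sorted: 2, 5, 8, 33, 37, 44, 54, 63, 75
n = 9 (odd)
Middle value = 37

Median = 37


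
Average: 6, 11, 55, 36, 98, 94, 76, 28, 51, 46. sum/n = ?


Sum = 6 + 11 + 55 + 36 + 98 + 94 + 76 + 28 + 51 + 46 = 501
n = 10
Mean = 501/10 = 50.1000

Mean = 50.1000


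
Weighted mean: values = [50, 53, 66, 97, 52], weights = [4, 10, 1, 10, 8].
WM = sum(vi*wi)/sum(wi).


Numerator = 50*4 + 53*10 + 66*1 + 97*10 + 52*8 = 2182
Denominator = 4 + 10 + 1 + 10 + 8 = 33
WM = 2182/33 = 66.1212

WM = 66.1212


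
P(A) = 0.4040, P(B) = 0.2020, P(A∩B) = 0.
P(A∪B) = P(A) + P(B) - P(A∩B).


P(A∪B) = 0.4040 + 0.2020 - 0
= 0.6060 - 0
= 0.6060

P(A∪B) = 0.6060


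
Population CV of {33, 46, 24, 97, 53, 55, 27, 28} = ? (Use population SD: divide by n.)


Mean = 45.3750
SD = 22.5441
CV = (22.5441/45.3750)*100 = 49.6839%

CV = 49.6839%


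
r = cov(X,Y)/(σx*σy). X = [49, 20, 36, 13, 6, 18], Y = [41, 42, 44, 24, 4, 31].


Mean X = 23.6667, Mean Y = 31.0000
SD X = 14.522014, SD Y = 13.952300
Cov = 154.166667
r = 154.166667/(14.522014*13.952300) = 0.7609

r = 0.7609


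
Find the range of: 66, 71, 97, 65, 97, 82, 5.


Max = 97, Min = 5
Range = 97 - 5 = 92

Range = 92


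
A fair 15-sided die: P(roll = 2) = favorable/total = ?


Favorable outcomes (roll = 2): 1
Total outcomes = 15
P = 1/15 = 0.0667

P = 0.0667


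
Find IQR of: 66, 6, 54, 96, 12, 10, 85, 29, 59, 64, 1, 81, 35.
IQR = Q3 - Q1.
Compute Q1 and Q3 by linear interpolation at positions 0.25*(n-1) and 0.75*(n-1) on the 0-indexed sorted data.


Sorted: 1, 6, 10, 12, 29, 35, 54, 59, 64, 66, 81, 85, 96
Q1 (25th %ile) = 12.0000
Q3 (75th %ile) = 66.0000
IQR = 66.0000 - 12.0000 = 54.0000

IQR = 54.0000


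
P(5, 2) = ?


P(5,2) = 5!/3!
= 120/6
= 20

P(5,2) = 20


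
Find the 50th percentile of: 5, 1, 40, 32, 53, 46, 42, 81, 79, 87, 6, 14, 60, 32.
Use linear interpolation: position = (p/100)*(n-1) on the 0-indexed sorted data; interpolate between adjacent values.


Sorted: 1, 5, 6, 14, 32, 32, 40, 42, 46, 53, 60, 79, 81, 87
n = 14
Index = 50/100 * 13 = 6.5000
Lower = data[6] = 40, Upper = data[7] = 42
P50 = 40 + 0.5000*(2) = 41.0000

P50 = 41.0000


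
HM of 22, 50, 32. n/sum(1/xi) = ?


Sum of reciprocals = 1/22 + 1/50 + 1/32 = 0.096705
HM = 3/0.096705 = 31.0223

HM = 31.0223


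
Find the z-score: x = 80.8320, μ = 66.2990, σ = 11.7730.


z = (80.8320 - 66.2990)/11.7730
= 14.5330/11.7730
= 1.2344

z = 1.2344


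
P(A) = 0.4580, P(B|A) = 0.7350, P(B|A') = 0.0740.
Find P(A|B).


P(B) = P(B|A)*P(A) + P(B|A')*P(A')
= 0.7350*0.4580 + 0.0740*0.5420
= 0.336630 + 0.040108 = 0.376738
P(A|B) = 0.336630/0.376738 = 0.8935

P(A|B) = 0.8935


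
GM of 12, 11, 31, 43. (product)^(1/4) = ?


Product = 12 × 11 × 31 × 43 = 175956
GM = 175956^(1/4) = 20.4810

GM = 20.4810


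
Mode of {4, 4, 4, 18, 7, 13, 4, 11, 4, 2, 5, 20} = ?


Frequencies: 2:1, 4:5, 5:1, 7:1, 11:1, 13:1, 18:1, 20:1
Max frequency = 5
Mode = 4

Mode = 4


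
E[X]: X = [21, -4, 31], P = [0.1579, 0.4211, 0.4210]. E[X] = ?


E[X] = 21*0.1579 - 4*0.4211 + 31*0.4210
= 3.3159 - 1.6844 + 13.0510
= 14.6825

E[X] = 14.6825


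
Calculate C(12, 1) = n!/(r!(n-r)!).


C(12,1) = 12!/(1! × 11!)
= 479001600/(1 × 39916800)
= 12

C(12,1) = 12


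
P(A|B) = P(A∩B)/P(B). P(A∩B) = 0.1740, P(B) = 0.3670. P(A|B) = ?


P(A|B) = 0.1740/0.3670 = 0.4741

P(A|B) = 0.4741


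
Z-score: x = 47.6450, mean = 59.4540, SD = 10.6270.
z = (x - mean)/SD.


z = (47.6450 - 59.4540)/10.6270
= -11.8090/10.6270
= -1.1112

z = -1.1112


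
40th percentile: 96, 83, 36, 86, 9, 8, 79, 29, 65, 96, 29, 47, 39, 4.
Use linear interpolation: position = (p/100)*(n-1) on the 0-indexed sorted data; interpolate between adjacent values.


Sorted: 4, 8, 9, 29, 29, 36, 39, 47, 65, 79, 83, 86, 96, 96
n = 14
Index = 40/100 * 13 = 5.2000
Lower = data[5] = 36, Upper = data[6] = 39
P40 = 36 + 0.2000*(3) = 36.6000

P40 = 36.6000
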